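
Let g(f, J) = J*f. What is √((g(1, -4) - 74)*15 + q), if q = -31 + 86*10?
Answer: I*√341 ≈ 18.466*I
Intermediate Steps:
q = 829 (q = -31 + 860 = 829)
√((g(1, -4) - 74)*15 + q) = √((-4*1 - 74)*15 + 829) = √((-4 - 74)*15 + 829) = √(-78*15 + 829) = √(-1170 + 829) = √(-341) = I*√341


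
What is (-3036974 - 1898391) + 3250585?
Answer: -1684780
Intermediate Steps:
(-3036974 - 1898391) + 3250585 = -4935365 + 3250585 = -1684780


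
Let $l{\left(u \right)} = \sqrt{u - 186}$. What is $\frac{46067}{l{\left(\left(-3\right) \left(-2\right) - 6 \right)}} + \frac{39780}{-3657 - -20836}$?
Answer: $\frac{39780}{17179} - \frac{46067 i \sqrt{186}}{186} \approx 2.3156 - 3377.8 i$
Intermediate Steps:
$l{\left(u \right)} = \sqrt{-186 + u}$
$\frac{46067}{l{\left(\left(-3\right) \left(-2\right) - 6 \right)}} + \frac{39780}{-3657 - -20836} = \frac{46067}{\sqrt{-186 - 0}} + \frac{39780}{-3657 - -20836} = \frac{46067}{\sqrt{-186 + \left(6 - 6\right)}} + \frac{39780}{-3657 + 20836} = \frac{46067}{\sqrt{-186 + 0}} + \frac{39780}{17179} = \frac{46067}{\sqrt{-186}} + 39780 \cdot \frac{1}{17179} = \frac{46067}{i \sqrt{186}} + \frac{39780}{17179} = 46067 \left(- \frac{i \sqrt{186}}{186}\right) + \frac{39780}{17179} = - \frac{46067 i \sqrt{186}}{186} + \frac{39780}{17179} = \frac{39780}{17179} - \frac{46067 i \sqrt{186}}{186}$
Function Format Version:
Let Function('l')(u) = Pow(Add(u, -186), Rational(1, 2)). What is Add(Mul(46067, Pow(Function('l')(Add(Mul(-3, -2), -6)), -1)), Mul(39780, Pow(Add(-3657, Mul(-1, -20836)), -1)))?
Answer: Add(Rational(39780, 17179), Mul(Rational(-46067, 186), I, Pow(186, Rational(1, 2)))) ≈ Add(2.3156, Mul(-3377.8, I))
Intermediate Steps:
Function('l')(u) = Pow(Add(-186, u), Rational(1, 2))
Add(Mul(46067, Pow(Function('l')(Add(Mul(-3, -2), -6)), -1)), Mul(39780, Pow(Add(-3657, Mul(-1, -20836)), -1))) = Add(Mul(46067, Pow(Pow(Add(-186, Add(Mul(-3, -2), -6)), Rational(1, 2)), -1)), Mul(39780, Pow(Add(-3657, Mul(-1, -20836)), -1))) = Add(Mul(46067, Pow(Pow(Add(-186, Add(6, -6)), Rational(1, 2)), -1)), Mul(39780, Pow(Add(-3657, 20836), -1))) = Add(Mul(46067, Pow(Pow(Add(-186, 0), Rational(1, 2)), -1)), Mul(39780, Pow(17179, -1))) = Add(Mul(46067, Pow(Pow(-186, Rational(1, 2)), -1)), Mul(39780, Rational(1, 17179))) = Add(Mul(46067, Pow(Mul(I, Pow(186, Rational(1, 2))), -1)), Rational(39780, 17179)) = Add(Mul(46067, Mul(Rational(-1, 186), I, Pow(186, Rational(1, 2)))), Rational(39780, 17179)) = Add(Mul(Rational(-46067, 186), I, Pow(186, Rational(1, 2))), Rational(39780, 17179)) = Add(Rational(39780, 17179), Mul(Rational(-46067, 186), I, Pow(186, Rational(1, 2))))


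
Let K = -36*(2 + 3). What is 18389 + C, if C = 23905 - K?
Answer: 42474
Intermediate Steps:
K = -180 (K = -36*5 = -180)
C = 24085 (C = 23905 - 1*(-180) = 23905 + 180 = 24085)
18389 + C = 18389 + 24085 = 42474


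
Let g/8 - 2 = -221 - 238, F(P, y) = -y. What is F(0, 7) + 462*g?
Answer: -1689079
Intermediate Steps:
g = -3656 (g = 16 + 8*(-221 - 238) = 16 + 8*(-459) = 16 - 3672 = -3656)
F(0, 7) + 462*g = -1*7 + 462*(-3656) = -7 - 1689072 = -1689079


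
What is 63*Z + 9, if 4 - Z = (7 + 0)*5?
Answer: -1944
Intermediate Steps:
Z = -31 (Z = 4 - (7 + 0)*5 = 4 - 7*5 = 4 - 1*35 = 4 - 35 = -31)
63*Z + 9 = 63*(-31) + 9 = -1953 + 9 = -1944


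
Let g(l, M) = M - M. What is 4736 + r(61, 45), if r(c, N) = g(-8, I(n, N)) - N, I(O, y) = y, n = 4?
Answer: 4691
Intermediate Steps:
g(l, M) = 0
r(c, N) = -N (r(c, N) = 0 - N = -N)
4736 + r(61, 45) = 4736 - 1*45 = 4736 - 45 = 4691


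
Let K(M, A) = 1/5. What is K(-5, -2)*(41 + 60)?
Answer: 101/5 ≈ 20.200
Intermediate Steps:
K(M, A) = ⅕
K(-5, -2)*(41 + 60) = (41 + 60)/5 = (⅕)*101 = 101/5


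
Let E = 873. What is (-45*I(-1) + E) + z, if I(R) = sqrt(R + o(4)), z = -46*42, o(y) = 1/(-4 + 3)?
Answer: -1059 - 45*I*sqrt(2) ≈ -1059.0 - 63.64*I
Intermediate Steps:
o(y) = -1 (o(y) = 1/(-1) = -1)
z = -1932
I(R) = sqrt(-1 + R) (I(R) = sqrt(R - 1) = sqrt(-1 + R))
(-45*I(-1) + E) + z = (-45*sqrt(-1 - 1) + 873) - 1932 = (-45*I*sqrt(2) + 873) - 1932 = (873 - 45*I*sqrt(2)) - 1932 = -1059 - 45*I*sqrt(2)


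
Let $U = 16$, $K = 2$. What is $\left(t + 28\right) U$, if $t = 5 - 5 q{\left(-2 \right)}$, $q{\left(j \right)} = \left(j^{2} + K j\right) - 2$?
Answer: $688$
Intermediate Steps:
$q{\left(j \right)} = -2 + j^{2} + 2 j$ ($q{\left(j \right)} = \left(j^{2} + 2 j\right) - 2 = -2 + j^{2} + 2 j$)
$t = 15$ ($t = 5 - 5 \left(-2 + \left(-2\right)^{2} + 2 \left(-2\right)\right) = 5 - 5 \left(-2 + 4 - 4\right) = 5 - -10 = 5 + 10 = 15$)
$\left(t + 28\right) U = \left(15 + 28\right) 16 = 43 \cdot 16 = 688$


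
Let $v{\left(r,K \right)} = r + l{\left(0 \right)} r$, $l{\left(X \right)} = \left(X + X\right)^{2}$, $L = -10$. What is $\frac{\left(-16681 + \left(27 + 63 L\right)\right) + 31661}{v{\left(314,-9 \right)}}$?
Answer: $\frac{14377}{314} \approx 45.787$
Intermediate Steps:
$l{\left(X \right)} = 4 X^{2}$ ($l{\left(X \right)} = \left(2 X\right)^{2} = 4 X^{2}$)
$v{\left(r,K \right)} = r$ ($v{\left(r,K \right)} = r + 4 \cdot 0^{2} r = r + 4 \cdot 0 r = r + 0 r = r + 0 = r$)
$\frac{\left(-16681 + \left(27 + 63 L\right)\right) + 31661}{v{\left(314,-9 \right)}} = \frac{\left(-16681 + \left(27 + 63 \left(-10\right)\right)\right) + 31661}{314} = \left(\left(-16681 + \left(27 - 630\right)\right) + 31661\right) \frac{1}{314} = \left(\left(-16681 - 603\right) + 31661\right) \frac{1}{314} = \left(-17284 + 31661\right) \frac{1}{314} = 14377 \cdot \frac{1}{314} = \frac{14377}{314}$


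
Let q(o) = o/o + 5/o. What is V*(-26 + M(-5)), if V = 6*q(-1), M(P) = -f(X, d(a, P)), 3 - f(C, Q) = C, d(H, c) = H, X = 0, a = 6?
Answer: 696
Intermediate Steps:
f(C, Q) = 3 - C
q(o) = 1 + 5/o
M(P) = -3 (M(P) = -(3 - 1*0) = -(3 + 0) = -1*3 = -3)
V = -24 (V = 6*((5 - 1)/(-1)) = 6*(-1*4) = 6*(-4) = -24)
V*(-26 + M(-5)) = -24*(-26 - 3) = -24*(-29) = 696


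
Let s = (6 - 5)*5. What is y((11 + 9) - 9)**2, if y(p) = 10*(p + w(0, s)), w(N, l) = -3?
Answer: 6400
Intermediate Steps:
s = 5 (s = 1*5 = 5)
y(p) = -30 + 10*p (y(p) = 10*(p - 3) = 10*(-3 + p) = -30 + 10*p)
y((11 + 9) - 9)**2 = (-30 + 10*((11 + 9) - 9))**2 = (-30 + 10*(20 - 9))**2 = (-30 + 10*11)**2 = (-30 + 110)**2 = 80**2 = 6400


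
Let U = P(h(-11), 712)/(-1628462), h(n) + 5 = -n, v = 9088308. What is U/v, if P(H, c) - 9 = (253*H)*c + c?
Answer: -56923/778945485384 ≈ -7.3077e-8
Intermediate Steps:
h(n) = -5 - n
P(H, c) = 9 + c + 253*H*c (P(H, c) = 9 + ((253*H)*c + c) = 9 + (253*H*c + c) = 9 + (c + 253*H*c) = 9 + c + 253*H*c)
U = -1081537/1628462 (U = (9 + 712 + 253*(-5 - 1*(-11))*712)/(-1628462) = (9 + 712 + 253*(-5 + 11)*712)*(-1/1628462) = (9 + 712 + 253*6*712)*(-1/1628462) = (9 + 712 + 1080816)*(-1/1628462) = 1081537*(-1/1628462) = -1081537/1628462 ≈ -0.66415)
U/v = -1081537/1628462/9088308 = -1081537/1628462*1/9088308 = -56923/778945485384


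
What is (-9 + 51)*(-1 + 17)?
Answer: 672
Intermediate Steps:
(-9 + 51)*(-1 + 17) = 42*16 = 672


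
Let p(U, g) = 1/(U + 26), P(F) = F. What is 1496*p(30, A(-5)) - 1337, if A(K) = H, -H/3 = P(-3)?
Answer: -9172/7 ≈ -1310.3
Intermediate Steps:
H = 9 (H = -3*(-3) = 9)
A(K) = 9
p(U, g) = 1/(26 + U)
1496*p(30, A(-5)) - 1337 = 1496/(26 + 30) - 1337 = 1496/56 - 1337 = 1496*(1/56) - 1337 = 187/7 - 1337 = -9172/7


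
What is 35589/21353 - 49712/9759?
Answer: -714187285/208383927 ≈ -3.4273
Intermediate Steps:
35589/21353 - 49712/9759 = -714187285/208383927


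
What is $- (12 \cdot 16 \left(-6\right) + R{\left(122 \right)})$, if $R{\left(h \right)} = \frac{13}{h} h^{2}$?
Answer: $-434$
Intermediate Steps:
$R{\left(h \right)} = 13 h$
$- (12 \cdot 16 \left(-6\right) + R{\left(122 \right)}) = - (12 \cdot 16 \left(-6\right) + 13 \cdot 122) = - (192 \left(-6\right) + 1586) = - (-1152 + 1586) = \left(-1\right) 434 = -434$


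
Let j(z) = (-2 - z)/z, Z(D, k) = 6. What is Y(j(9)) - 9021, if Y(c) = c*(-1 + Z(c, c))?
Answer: -81244/9 ≈ -9027.1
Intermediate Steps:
j(z) = (-2 - z)/z
Y(c) = 5*c (Y(c) = c*(-1 + 6) = c*5 = 5*c)
Y(j(9)) - 9021 = 5*((-2 - 1*9)/9) - 9021 = 5*((-2 - 9)/9) - 9021 = 5*((⅑)*(-11)) - 9021 = 5*(-11/9) - 9021 = -55/9 - 9021 = -81244/9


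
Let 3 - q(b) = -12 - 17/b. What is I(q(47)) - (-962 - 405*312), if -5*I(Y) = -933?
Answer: 637543/5 ≈ 1.2751e+5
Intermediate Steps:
q(b) = 15 + 17/b (q(b) = 3 - (-12 - 17/b) = 3 + (12 + 17/b) = 15 + 17/b)
I(Y) = 933/5 (I(Y) = -1/5*(-933) = 933/5)
I(q(47)) - (-962 - 405*312) = 933/5 - (-962 - 405*312) = 933/5 - (-962 - 126360) = 933/5 - 1*(-127322) = 933/5 + 127322 = 637543/5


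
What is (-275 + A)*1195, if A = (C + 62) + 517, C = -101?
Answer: 242585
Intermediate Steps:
A = 478 (A = (-101 + 62) + 517 = -39 + 517 = 478)
(-275 + A)*1195 = (-275 + 478)*1195 = 203*1195 = 242585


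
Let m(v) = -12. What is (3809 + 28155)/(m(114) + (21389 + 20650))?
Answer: 31964/42027 ≈ 0.76056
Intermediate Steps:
(3809 + 28155)/(m(114) + (21389 + 20650)) = (3809 + 28155)/(-12 + (21389 + 20650)) = 31964/(-12 + 42039) = 31964/42027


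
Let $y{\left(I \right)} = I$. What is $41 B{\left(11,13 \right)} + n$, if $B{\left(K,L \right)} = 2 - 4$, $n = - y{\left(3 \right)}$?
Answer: $-85$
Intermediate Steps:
$n = -3$ ($n = \left(-1\right) 3 = -3$)
$B{\left(K,L \right)} = -2$ ($B{\left(K,L \right)} = 2 - 4 = -2$)
$41 B{\left(11,13 \right)} + n = 41 \left(-2\right) - 3 = -82 - 3 = -85$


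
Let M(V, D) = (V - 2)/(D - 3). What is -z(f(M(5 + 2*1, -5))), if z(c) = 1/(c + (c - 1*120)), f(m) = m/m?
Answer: 1/118 ≈ 0.0084746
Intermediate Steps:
M(V, D) = (-2 + V)/(-3 + D)
f(m) = 1
z(c) = 1/(-120 + 2*c) (z(c) = 1/(c + (c - 120)) = 1/(c + (-120 + c)) = 1/(-120 + 2*c))
-z(f(M(5 + 2*1, -5))) = -1/(2*(-60 + 1)) = -1/(2*(-59)) = -(-1)/(2*59) = -1*(-1/118) = 1/118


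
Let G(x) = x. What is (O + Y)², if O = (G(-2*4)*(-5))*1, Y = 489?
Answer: 279841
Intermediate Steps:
O = 40 (O = (-2*4*(-5))*1 = -8*(-5)*1 = 40*1 = 40)
(O + Y)² = (40 + 489)² = 529² = 279841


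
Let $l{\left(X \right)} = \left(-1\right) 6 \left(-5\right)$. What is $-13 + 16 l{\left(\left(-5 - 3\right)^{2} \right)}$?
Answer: $467$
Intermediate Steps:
$l{\left(X \right)} = 30$ ($l{\left(X \right)} = \left(-6\right) \left(-5\right) = 30$)
$-13 + 16 l{\left(\left(-5 - 3\right)^{2} \right)} = -13 + 16 \cdot 30 = -13 + 480 = 467$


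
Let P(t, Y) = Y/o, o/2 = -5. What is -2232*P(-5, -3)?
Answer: -3348/5 ≈ -669.60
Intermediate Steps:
o = -10 (o = 2*(-5) = -10)
P(t, Y) = -Y/10 (P(t, Y) = Y/(-10) = Y*(-⅒) = -Y/10)
-2232*P(-5, -3) = -(-1116)*(-3)/5 = -2232*3/10 = -3348/5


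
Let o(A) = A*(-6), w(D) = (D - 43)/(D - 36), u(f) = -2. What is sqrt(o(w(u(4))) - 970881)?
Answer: I*sqrt(350490606)/19 ≈ 985.34*I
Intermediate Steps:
w(D) = (-43 + D)/(-36 + D)
o(A) = -6*A
sqrt(o(w(u(4))) - 970881) = sqrt(-6*(-43 - 2)/(-36 - 2) - 970881) = sqrt(-6*(-45)/(-38) - 970881) = sqrt(-(-3)*(-45)/19 - 970881) = sqrt(-6*45/38 - 970881) = sqrt(-135/19 - 970881) = sqrt(-18446874/19) = I*sqrt(350490606)/19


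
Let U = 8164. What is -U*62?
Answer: -506168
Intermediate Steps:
-U*62 = -8164*62 = -1*506168 = -506168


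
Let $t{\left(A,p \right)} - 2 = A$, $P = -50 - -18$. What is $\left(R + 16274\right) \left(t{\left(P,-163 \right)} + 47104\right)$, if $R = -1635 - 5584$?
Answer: $426255070$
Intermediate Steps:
$P = -32$ ($P = -50 + 18 = -32$)
$R = -7219$ ($R = -1635 - 5584 = -7219$)
$t{\left(A,p \right)} = 2 + A$
$\left(R + 16274\right) \left(t{\left(P,-163 \right)} + 47104\right) = \left(-7219 + 16274\right) \left(\left(2 - 32\right) + 47104\right) = 9055 \left(-30 + 47104\right) = 9055 \cdot 47074 = 426255070$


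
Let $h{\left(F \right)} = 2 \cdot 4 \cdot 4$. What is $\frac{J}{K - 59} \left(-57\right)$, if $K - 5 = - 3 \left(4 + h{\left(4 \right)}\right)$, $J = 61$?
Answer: $\frac{1159}{54} \approx 21.463$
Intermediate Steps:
$h{\left(F \right)} = 32$ ($h{\left(F \right)} = 8 \cdot 4 = 32$)
$K = -103$ ($K = 5 - 3 \left(4 + 32\right) = 5 - 108 = -103$)
$\frac{J}{K - 59} \left(-57\right) = \frac{61}{-103 - 59} \left(-57\right) = \frac{61}{-162} \left(-57\right) = 61 \left(- \frac{1}{162}\right) \left(-57\right) = \left(- \frac{61}{162}\right) \left(-57\right) = \frac{1159}{54}$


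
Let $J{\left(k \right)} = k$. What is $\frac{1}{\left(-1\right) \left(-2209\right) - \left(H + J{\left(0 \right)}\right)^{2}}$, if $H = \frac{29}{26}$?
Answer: $\frac{676}{1492443} \approx 0.00045295$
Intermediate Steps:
$H = \frac{29}{26}$ ($H = 29 \cdot \frac{1}{26} = \frac{29}{26} \approx 1.1154$)
$\frac{1}{\left(-1\right) \left(-2209\right) - \left(H + J{\left(0 \right)}\right)^{2}} = \frac{1}{\left(-1\right) \left(-2209\right) - \left(\frac{29}{26} + 0\right)^{2}} = \frac{1}{2209 - \left(\frac{29}{26}\right)^{2}} = \frac{1}{2209 - \frac{841}{676}} = \frac{1}{\frac{1492443}{676}} = \frac{676}{1492443}$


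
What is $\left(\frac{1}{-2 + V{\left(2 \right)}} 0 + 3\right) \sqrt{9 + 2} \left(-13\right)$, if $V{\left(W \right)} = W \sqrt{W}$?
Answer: $- 39 \sqrt{11} \approx -129.35$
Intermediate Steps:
$V{\left(W \right)} = W^{\frac{3}{2}}$
$\left(\frac{1}{-2 + V{\left(2 \right)}} 0 + 3\right) \sqrt{9 + 2} \left(-13\right) = \left(\frac{1}{-2 + 2^{\frac{3}{2}}} \cdot 0 + 3\right) \sqrt{9 + 2} \left(-13\right) = \left(\frac{1}{-2 + 2 \sqrt{2}} \cdot 0 + 3\right) \sqrt{11} \left(-13\right) = \left(0 + 3\right) \sqrt{11} \left(-13\right) = 3 \sqrt{11} \left(-13\right) = - 39 \sqrt{11}$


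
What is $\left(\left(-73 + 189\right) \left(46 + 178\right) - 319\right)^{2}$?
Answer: $658692225$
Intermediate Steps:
$\left(\left(-73 + 189\right) \left(46 + 178\right) - 319\right)^{2} = \left(116 \cdot 224 - 319\right)^{2} = \left(25984 - 319\right)^{2} = 25665^{2} = 658692225$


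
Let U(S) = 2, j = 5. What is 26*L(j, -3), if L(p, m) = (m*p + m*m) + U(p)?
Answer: -104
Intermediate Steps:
L(p, m) = 2 + m**2 + m*p (L(p, m) = (m*p + m*m) + 2 = (m*p + m**2) + 2 = (m**2 + m*p) + 2 = 2 + m**2 + m*p)
26*L(j, -3) = 26*(2 + (-3)**2 - 3*5) = 26*(2 + 9 - 15) = 26*(-4) = -104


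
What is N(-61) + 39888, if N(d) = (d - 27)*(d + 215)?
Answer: 26336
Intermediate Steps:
N(d) = (-27 + d)*(215 + d)
N(-61) + 39888 = (-5805 + (-61)² + 188*(-61)) + 39888 = (-5805 + 3721 - 11468) + 39888 = -13552 + 39888 = 26336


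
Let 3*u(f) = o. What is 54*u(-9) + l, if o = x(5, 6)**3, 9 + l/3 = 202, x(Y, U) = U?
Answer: 4467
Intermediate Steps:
l = 579 (l = -27 + 3*202 = -27 + 606 = 579)
o = 216 (o = 6**3 = 216)
u(f) = 72 (u(f) = (1/3)*216 = 72)
54*u(-9) + l = 54*72 + 579 = 3888 + 579 = 4467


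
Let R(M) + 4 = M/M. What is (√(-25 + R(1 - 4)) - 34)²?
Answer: 1128 - 136*I*√7 ≈ 1128.0 - 359.82*I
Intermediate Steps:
R(M) = -3 (R(M) = -4 + M/M = -4 + 1 = -3)
(√(-25 + R(1 - 4)) - 34)² = (√(-25 - 3) - 34)² = (√(-28) - 34)² = (2*I*√7 - 34)² = (-34 + 2*I*√7)²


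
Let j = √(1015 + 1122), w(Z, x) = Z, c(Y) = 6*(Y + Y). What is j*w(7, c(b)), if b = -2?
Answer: 7*√2137 ≈ 323.59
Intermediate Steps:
c(Y) = 12*Y (c(Y) = 6*(2*Y) = 12*Y)
j = √2137 ≈ 46.228
j*w(7, c(b)) = √2137*7 = 7*√2137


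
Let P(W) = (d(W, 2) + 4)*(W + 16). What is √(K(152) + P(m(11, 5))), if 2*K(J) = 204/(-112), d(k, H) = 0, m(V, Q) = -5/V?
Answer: √5812422/308 ≈ 7.8276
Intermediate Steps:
P(W) = 64 + 4*W (P(W) = (0 + 4)*(W + 16) = 4*(16 + W) = 64 + 4*W)
K(J) = -51/56 (K(J) = (204/(-112))/2 = (204*(-1/112))/2 = (½)*(-51/28) = -51/56)
√(K(152) + P(m(11, 5))) = √(-51/56 + (64 + 4*(-5/11))) = √(-51/56 + (64 - 20/11)) = √(-51/56 + 684/11) = √(37743/616) = √5812422/308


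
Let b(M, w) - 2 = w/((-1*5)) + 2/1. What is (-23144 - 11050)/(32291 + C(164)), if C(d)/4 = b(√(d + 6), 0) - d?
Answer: -34194/31651 ≈ -1.0803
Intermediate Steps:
b(M, w) = 4 - w/5 (b(M, w) = 2 + (w/((-1*5)) + 2/1) = 2 + (w/(-5) + 2*1) = 2 + (w*(-⅕) + 2) = 2 + (-w/5 + 2) = 2 + (2 - w/5) = 4 - w/5)
C(d) = 16 - 4*d (C(d) = 4*((4 - ⅕*0) - d) = 4*((4 + 0) - d) = 4*(4 - d) = 16 - 4*d)
(-23144 - 11050)/(32291 + C(164)) = (-23144 - 11050)/(32291 + (16 - 4*164)) = -34194/(32291 + (16 - 656)) = -34194/(32291 - 640) = -34194/31651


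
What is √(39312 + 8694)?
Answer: 3*√5334 ≈ 219.10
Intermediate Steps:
√(39312 + 8694) = √48006 = 3*√5334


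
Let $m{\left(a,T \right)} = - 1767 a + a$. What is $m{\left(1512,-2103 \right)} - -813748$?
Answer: $-1856444$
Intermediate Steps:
$m{\left(a,T \right)} = - 1766 a$
$m{\left(1512,-2103 \right)} - -813748 = \left(-1766\right) 1512 - -813748 = -2670192 + 813748 = -1856444$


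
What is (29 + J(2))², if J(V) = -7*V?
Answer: 225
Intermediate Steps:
(29 + J(2))² = (29 - 7*2)² = (29 - 14)² = 15² = 225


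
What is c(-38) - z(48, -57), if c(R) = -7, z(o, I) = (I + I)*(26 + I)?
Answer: -3541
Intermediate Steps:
z(o, I) = 2*I*(26 + I) (z(o, I) = (2*I)*(26 + I) = 2*I*(26 + I))
c(-38) - z(48, -57) = -7 - 2*(-57)*(26 - 57) = -7 - 2*(-57)*(-31) = -7 - 1*3534 = -7 - 3534 = -3541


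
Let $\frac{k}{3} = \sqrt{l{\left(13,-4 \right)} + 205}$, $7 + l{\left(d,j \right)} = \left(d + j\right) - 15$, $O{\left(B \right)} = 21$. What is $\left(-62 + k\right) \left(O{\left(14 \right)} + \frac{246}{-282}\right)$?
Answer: $- \frac{58652}{47} + \frac{22704 \sqrt{3}}{47} \approx -411.22$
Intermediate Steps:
$l{\left(d,j \right)} = -22 + d + j$ ($l{\left(d,j \right)} = -7 - \left(15 - d - j\right) = -7 + \left(-15 + d + j\right) = -22 + d + j$)
$k = 24 \sqrt{3}$ ($k = 3 \sqrt{\left(-22 + 13 - 4\right) + 205} = 3 \sqrt{-13 + 205} = 3 \sqrt{192} = 3 \cdot 8 \sqrt{3} = 24 \sqrt{3} \approx 41.569$)
$\left(-62 + k\right) \left(O{\left(14 \right)} + \frac{246}{-282}\right) = \left(-62 + 24 \sqrt{3}\right) \left(21 + \frac{246}{-282}\right) = \left(-62 + 24 \sqrt{3}\right) \left(21 + 246 \left(- \frac{1}{282}\right)\right) = \left(-62 + 24 \sqrt{3}\right) \left(21 - \frac{41}{47}\right) = \left(-62 + 24 \sqrt{3}\right) \frac{946}{47} = - \frac{58652}{47} + \frac{22704 \sqrt{3}}{47}$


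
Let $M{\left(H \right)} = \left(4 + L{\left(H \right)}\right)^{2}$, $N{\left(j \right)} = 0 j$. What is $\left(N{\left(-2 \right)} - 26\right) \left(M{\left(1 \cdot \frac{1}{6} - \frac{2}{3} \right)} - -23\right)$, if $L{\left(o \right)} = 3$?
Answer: $-1872$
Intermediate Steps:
$N{\left(j \right)} = 0$
$M{\left(H \right)} = 49$ ($M{\left(H \right)} = \left(4 + 3\right)^{2} = 7^{2} = 49$)
$\left(N{\left(-2 \right)} - 26\right) \left(M{\left(1 \cdot \frac{1}{6} - \frac{2}{3} \right)} - -23\right) = \left(0 - 26\right) \left(49 - -23\right) = - 26 \left(49 + 23\right) = \left(-26\right) 72 = -1872$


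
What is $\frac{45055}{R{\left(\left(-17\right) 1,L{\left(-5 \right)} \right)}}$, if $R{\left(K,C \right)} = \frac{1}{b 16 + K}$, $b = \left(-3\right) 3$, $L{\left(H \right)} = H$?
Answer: $-7253855$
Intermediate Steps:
$b = -9$
$R{\left(K,C \right)} = \frac{1}{-144 + K}$ ($R{\left(K,C \right)} = \frac{1}{\left(-9\right) 16 + K} = \frac{1}{-144 + K}$)
$\frac{45055}{R{\left(\left(-17\right) 1,L{\left(-5 \right)} \right)}} = \frac{45055}{\frac{1}{-144 - 17}} = \frac{45055}{\frac{1}{-161}} = \frac{45055}{- \frac{1}{161}} = 45055 \left(-161\right) = -7253855$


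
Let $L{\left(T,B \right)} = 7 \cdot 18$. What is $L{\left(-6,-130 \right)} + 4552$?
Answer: $4678$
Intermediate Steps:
$L{\left(T,B \right)} = 126$
$L{\left(-6,-130 \right)} + 4552 = 126 + 4552 = 4678$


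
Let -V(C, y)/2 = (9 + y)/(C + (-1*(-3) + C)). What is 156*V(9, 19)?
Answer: -416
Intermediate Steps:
V(C, y) = -2*(9 + y)/(3 + 2*C) (V(C, y) = -2*(9 + y)/(C + (-1*(-3) + C)) = -2*(9 + y)/(C + (3 + C)) = -2*(9 + y)/(3 + 2*C))
156*V(9, 19) = 156*(2*(-9 - 1*19)/(3 + 2*9)) = 156*(2*(-9 - 19)/(3 + 18)) = 156*(2*(-28)/21) = 156*(2*(1/21)*(-28)) = 156*(-8/3) = -416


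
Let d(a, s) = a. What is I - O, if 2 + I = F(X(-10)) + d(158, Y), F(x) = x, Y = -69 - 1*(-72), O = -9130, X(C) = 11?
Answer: 9297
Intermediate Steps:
Y = 3 (Y = -69 + 72 = 3)
I = 167 (I = -2 + (11 + 158) = -2 + 169 = 167)
I - O = 167 - 1*(-9130) = 167 + 9130 = 9297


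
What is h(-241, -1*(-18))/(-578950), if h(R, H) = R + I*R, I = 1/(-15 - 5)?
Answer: 4579/11579000 ≈ 0.00039546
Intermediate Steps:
I = -1/20 (I = 1/(-20) = -1/20 ≈ -0.050000)
h(R, H) = 19*R/20 (h(R, H) = R - R/20 = 19*R/20)
h(-241, -1*(-18))/(-578950) = ((19/20)*(-241))/(-578950) = -4579/20*(-1/578950) = 4579/11579000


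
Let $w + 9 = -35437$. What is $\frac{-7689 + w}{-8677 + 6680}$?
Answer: $\frac{43135}{1997} \approx 21.6$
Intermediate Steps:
$w = -35446$ ($w = -9 - 35437 = -35446$)
$\frac{-7689 + w}{-8677 + 6680} = \frac{-7689 - 35446}{-8677 + 6680} = - \frac{43135}{-1997} = \left(-43135\right) \left(- \frac{1}{1997}\right) = \frac{43135}{1997}$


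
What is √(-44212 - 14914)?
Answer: I*√59126 ≈ 243.16*I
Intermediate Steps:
√(-44212 - 14914) = √(-59126) = I*√59126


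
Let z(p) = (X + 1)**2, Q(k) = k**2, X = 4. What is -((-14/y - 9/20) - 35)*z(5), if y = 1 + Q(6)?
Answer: 132565/148 ≈ 895.71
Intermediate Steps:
z(p) = 25 (z(p) = (4 + 1)**2 = 5**2 = 25)
y = 37 (y = 1 + 6**2 = 1 + 36 = 37)
-((-14/y - 9/20) - 35)*z(5) = -((-14/37 - 9/20) - 35)*25 = -(-613/740 - 35)*25 = -(-26513)*25/740 = -1*(-132565/148) = 132565/148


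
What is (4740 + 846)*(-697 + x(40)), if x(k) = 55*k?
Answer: 8395758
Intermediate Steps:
(4740 + 846)*(-697 + x(40)) = (4740 + 846)*(-697 + 55*40) = 5586*(-697 + 2200) = 5586*1503 = 8395758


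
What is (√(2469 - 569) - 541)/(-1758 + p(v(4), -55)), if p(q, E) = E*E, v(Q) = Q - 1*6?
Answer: -541/1267 + 10*√19/1267 ≈ -0.39259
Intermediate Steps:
v(Q) = -6 + Q (v(Q) = Q - 6 = -6 + Q)
p(q, E) = E²
(√(2469 - 569) - 541)/(-1758 + p(v(4), -55)) = (√(2469 - 569) - 541)/(-1758 + (-55)²) = (√1900 - 541)/(-1758 + 3025) = (10*√19 - 541)/1267 = (-541 + 10*√19)*(1/1267) = -541/1267 + 10*√19/1267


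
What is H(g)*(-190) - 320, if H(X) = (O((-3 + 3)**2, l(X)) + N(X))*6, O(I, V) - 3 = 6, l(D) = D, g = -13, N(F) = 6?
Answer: -17420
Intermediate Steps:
O(I, V) = 9 (O(I, V) = 3 + 6 = 9)
H(X) = 90 (H(X) = (9 + 6)*6 = 15*6 = 90)
H(g)*(-190) - 320 = 90*(-190) - 320 = -17100 - 320 = -17420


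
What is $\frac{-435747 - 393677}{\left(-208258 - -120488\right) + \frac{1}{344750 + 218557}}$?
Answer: $\frac{467220345168}{49441455389} \approx 9.45$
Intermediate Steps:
$\frac{-435747 - 393677}{\left(-208258 - -120488\right) + \frac{1}{344750 + 218557}} = - \frac{829424}{\left(-208258 + 120488\right) + \frac{1}{563307}} = - \frac{829424}{-87770 + \frac{1}{563307}} = - \frac{829424}{- \frac{49441455389}{563307}} = \left(-829424\right) \left(- \frac{563307}{49441455389}\right) = \frac{467220345168}{49441455389}$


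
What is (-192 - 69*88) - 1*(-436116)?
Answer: 429852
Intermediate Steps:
(-192 - 69*88) - 1*(-436116) = (-192 - 6072) + 436116 = -6264 + 436116 = 429852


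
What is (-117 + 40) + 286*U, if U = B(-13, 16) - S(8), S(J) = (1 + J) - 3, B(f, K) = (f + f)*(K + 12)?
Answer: -210001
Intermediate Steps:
B(f, K) = 2*f*(12 + K) (B(f, K) = (2*f)*(12 + K) = 2*f*(12 + K))
S(J) = -2 + J
U = -734 (U = 2*(-13)*(12 + 16) - (-2 + 8) = 2*(-13)*28 - 1*6 = -728 - 6 = -734)
(-117 + 40) + 286*U = (-117 + 40) + 286*(-734) = -77 - 209924 = -210001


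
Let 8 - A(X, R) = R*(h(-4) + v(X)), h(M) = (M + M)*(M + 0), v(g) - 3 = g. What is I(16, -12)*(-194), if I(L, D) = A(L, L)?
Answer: 156752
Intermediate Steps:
v(g) = 3 + g
h(M) = 2*M² (h(M) = (2*M)*M = 2*M²)
A(X, R) = 8 - R*(35 + X) (A(X, R) = 8 - R*(2*(-4)² + (3 + X)) = 8 - R*(2*16 + (3 + X)) = 8 - R*(32 + (3 + X)) = 8 - R*(35 + X))
I(L, D) = 8 - L² - 35*L (I(L, D) = 8 - 35*L - L*L = 8 - 35*L - L² = 8 - L² - 35*L)
I(16, -12)*(-194) = (8 - 1*16² - 35*16)*(-194) = (8 - 1*256 - 560)*(-194) = (8 - 256 - 560)*(-194) = -808*(-194) = 156752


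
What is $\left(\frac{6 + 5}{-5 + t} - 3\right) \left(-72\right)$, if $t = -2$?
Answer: $\frac{2304}{7} \approx 329.14$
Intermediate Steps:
$\left(\frac{6 + 5}{-5 + t} - 3\right) \left(-72\right) = \left(\frac{6 + 5}{-5 - 2} - 3\right) \left(-72\right) = \left(\frac{11}{-7} - 3\right) \left(-72\right) = \left(11 \left(- \frac{1}{7}\right) - 3\right) \left(-72\right) = \left(- \frac{11}{7} - 3\right) \left(-72\right) = \left(- \frac{32}{7}\right) \left(-72\right) = \frac{2304}{7}$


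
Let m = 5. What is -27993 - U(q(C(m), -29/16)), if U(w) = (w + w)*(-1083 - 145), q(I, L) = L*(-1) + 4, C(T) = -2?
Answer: -27435/2 ≈ -13718.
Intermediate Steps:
q(I, L) = 4 - L (q(I, L) = -L + 4 = 4 - L)
U(w) = -2456*w (U(w) = (2*w)*(-1228) = -2456*w)
-27993 - U(q(C(m), -29/16)) = -27993 - (-2456)*(4 - (-29)/16) = -27993 - (-2456)*(4 - 1*(-29/16)) = -27993 - (-2456)*(4 + 29/16) = -27993 - (-2456)*93/16 = -27993 - 1*(-28551/2) = -27993 + 28551/2 = -27435/2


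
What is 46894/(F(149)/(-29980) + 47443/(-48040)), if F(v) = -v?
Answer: -3376928852240/70759159 ≈ -47724.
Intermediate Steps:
46894/(F(149)/(-29980) + 47443/(-48040)) = 46894/(-1*149/(-29980) + 47443/(-48040)) = 46894/(-149*(-1/29980) + 47443*(-1/48040)) = 46894/(149/29980 - 47443/48040) = 46894/(-70759159/72011960) = 46894*(-72011960/70759159) = -3376928852240/70759159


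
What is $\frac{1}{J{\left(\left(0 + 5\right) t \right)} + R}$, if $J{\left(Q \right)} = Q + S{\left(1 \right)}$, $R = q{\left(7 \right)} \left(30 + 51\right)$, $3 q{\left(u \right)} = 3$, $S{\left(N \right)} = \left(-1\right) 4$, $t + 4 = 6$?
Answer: $\frac{1}{87} \approx 0.011494$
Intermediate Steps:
$t = 2$ ($t = -4 + 6 = 2$)
$S{\left(N \right)} = -4$
$q{\left(u \right)} = 1$ ($q{\left(u \right)} = \frac{1}{3} \cdot 3 = 1$)
$R = 81$ ($R = 1 \left(30 + 51\right) = 1 \cdot 81 = 81$)
$J{\left(Q \right)} = -4 + Q$ ($J{\left(Q \right)} = Q - 4 = -4 + Q$)
$\frac{1}{J{\left(\left(0 + 5\right) t \right)} + R} = \frac{1}{\left(-4 + \left(0 + 5\right) 2\right) + 81} = \frac{1}{\left(-4 + 5 \cdot 2\right) + 81} = \frac{1}{\left(-4 + 10\right) + 81} = \frac{1}{6 + 81} = \frac{1}{87}$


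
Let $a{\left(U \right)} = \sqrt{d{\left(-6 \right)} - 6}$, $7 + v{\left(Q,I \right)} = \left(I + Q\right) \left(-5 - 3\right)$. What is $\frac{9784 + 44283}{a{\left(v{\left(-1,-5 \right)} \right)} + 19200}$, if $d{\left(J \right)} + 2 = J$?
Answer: $\frac{519043200}{184320007} - \frac{54067 i \sqrt{14}}{368640014} \approx 2.816 - 0.00054877 i$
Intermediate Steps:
$v{\left(Q,I \right)} = -7 - 8 I - 8 Q$ ($v{\left(Q,I \right)} = -7 + \left(I + Q\right) \left(-5 - 3\right) = -7 + \left(I + Q\right) \left(-8\right) = -7 - \left(8 I + 8 Q\right) = -7 - 8 I - 8 Q$)
$d{\left(J \right)} = -2 + J$
$a{\left(U \right)} = i \sqrt{14}$ ($a{\left(U \right)} = \sqrt{\left(-2 - 6\right) - 6} = \sqrt{-8 - 6} = \sqrt{-14} = i \sqrt{14}$)
$\frac{9784 + 44283}{a{\left(v{\left(-1,-5 \right)} \right)} + 19200} = \frac{9784 + 44283}{i \sqrt{14} + 19200} = \frac{54067}{19200 + i \sqrt{14}}$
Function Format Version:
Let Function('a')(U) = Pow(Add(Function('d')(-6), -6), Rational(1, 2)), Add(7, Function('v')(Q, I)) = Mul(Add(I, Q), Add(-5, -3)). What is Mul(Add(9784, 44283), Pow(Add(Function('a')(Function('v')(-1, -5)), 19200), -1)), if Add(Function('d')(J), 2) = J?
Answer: Add(Rational(519043200, 184320007), Mul(Rational(-54067, 368640014), I, Pow(14, Rational(1, 2)))) ≈ Add(2.8160, Mul(-0.00054877, I))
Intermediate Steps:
Function('v')(Q, I) = Add(-7, Mul(-8, I), Mul(-8, Q)) (Function('v')(Q, I) = Add(-7, Mul(Add(I, Q), Add(-5, -3))) = Add(-7, Mul(Add(I, Q), -8)) = Add(-7, Add(Mul(-8, I), Mul(-8, Q))) = Add(-7, Mul(-8, I), Mul(-8, Q)))
Function('d')(J) = Add(-2, J)
Function('a')(U) = Mul(I, Pow(14, Rational(1, 2))) (Function('a')(U) = Pow(Add(Add(-2, -6), -6), Rational(1, 2)) = Pow(Add(-8, -6), Rational(1, 2)) = Pow(-14, Rational(1, 2)) = Mul(I, Pow(14, Rational(1, 2))))
Mul(Add(9784, 44283), Pow(Add(Function('a')(Function('v')(-1, -5)), 19200), -1)) = Mul(Add(9784, 44283), Pow(Add(Mul(I, Pow(14, Rational(1, 2))), 19200), -1)) = Mul(54067, Pow(Add(19200, Mul(I, Pow(14, Rational(1, 2)))), -1))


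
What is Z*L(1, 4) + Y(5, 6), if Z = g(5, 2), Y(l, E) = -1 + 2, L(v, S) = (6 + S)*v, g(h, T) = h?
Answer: 51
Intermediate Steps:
L(v, S) = v*(6 + S)
Y(l, E) = 1
Z = 5
Z*L(1, 4) + Y(5, 6) = 5*(1*(6 + 4)) + 1 = 5*(1*10) + 1 = 5*10 + 1 = 50 + 1 = 51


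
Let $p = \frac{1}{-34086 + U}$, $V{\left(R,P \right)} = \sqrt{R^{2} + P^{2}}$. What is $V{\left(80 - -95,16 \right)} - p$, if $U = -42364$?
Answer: $\frac{1}{76450} + \sqrt{30881} \approx 175.73$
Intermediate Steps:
$V{\left(R,P \right)} = \sqrt{P^{2} + R^{2}}$
$p = - \frac{1}{76450}$ ($p = \frac{1}{-34086 - 42364} = \frac{1}{-76450} = - \frac{1}{76450} \approx -1.308 \cdot 10^{-5}$)
$V{\left(80 - -95,16 \right)} - p = \sqrt{16^{2} + \left(80 - -95\right)^{2}} - - \frac{1}{76450} = \sqrt{256 + \left(80 + 95\right)^{2}} + \frac{1}{76450} = \sqrt{256 + 175^{2}} + \frac{1}{76450} = \sqrt{256 + 30625} + \frac{1}{76450} = \sqrt{30881} + \frac{1}{76450} = \frac{1}{76450} + \sqrt{30881}$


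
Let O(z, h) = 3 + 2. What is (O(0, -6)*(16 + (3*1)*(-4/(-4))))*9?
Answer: 855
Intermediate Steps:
O(z, h) = 5
(O(0, -6)*(16 + (3*1)*(-4/(-4))))*9 = (5*(16 + (3*1)*(-4/(-4))))*9 = (5*(16 + 3*(-4*(-¼))))*9 = (5*(16 + 3*1))*9 = (5*(16 + 3))*9 = (5*19)*9 = 95*9 = 855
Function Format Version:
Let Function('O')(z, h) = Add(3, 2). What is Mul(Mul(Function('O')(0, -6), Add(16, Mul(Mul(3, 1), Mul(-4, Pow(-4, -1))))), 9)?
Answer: 855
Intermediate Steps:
Function('O')(z, h) = 5
Mul(Mul(Function('O')(0, -6), Add(16, Mul(Mul(3, 1), Mul(-4, Pow(-4, -1))))), 9) = Mul(Mul(5, Add(16, Mul(Mul(3, 1), Mul(-4, Pow(-4, -1))))), 9) = Mul(Mul(5, Add(16, Mul(3, Mul(-4, Rational(-1, 4))))), 9) = Mul(Mul(5, Add(16, Mul(3, 1))), 9) = Mul(Mul(5, Add(16, 3)), 9) = Mul(Mul(5, 19), 9) = Mul(95, 9) = 855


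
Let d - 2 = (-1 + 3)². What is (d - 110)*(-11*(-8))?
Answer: -9152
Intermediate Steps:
d = 6 (d = 2 + (-1 + 3)² = 2 + 2² = 2 + 4 = 6)
(d - 110)*(-11*(-8)) = (6 - 110)*(-11*(-8)) = -104*88 = -9152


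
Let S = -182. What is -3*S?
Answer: 546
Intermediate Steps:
-3*S = -3*(-182) = 546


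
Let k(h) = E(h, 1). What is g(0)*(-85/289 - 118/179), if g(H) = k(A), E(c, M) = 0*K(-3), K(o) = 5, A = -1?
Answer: 0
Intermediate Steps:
E(c, M) = 0 (E(c, M) = 0*5 = 0)
k(h) = 0
g(H) = 0
g(0)*(-85/289 - 118/179) = 0*(-85/289 - 118/179) = 0*(-85*1/289 - 118*1/179) = 0*(-5/17 - 118/179) = 0*(-2901/3043) = 0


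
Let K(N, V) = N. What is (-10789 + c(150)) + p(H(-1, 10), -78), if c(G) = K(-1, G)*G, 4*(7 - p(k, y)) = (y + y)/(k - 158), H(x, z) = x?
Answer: -579409/53 ≈ -10932.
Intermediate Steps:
p(k, y) = 7 - y/(2*(-158 + k)) (p(k, y) = 7 - (y + y)/(4*(k - 158)) = 7 - 2*y/(4*(-158 + k)) = 7 - y/(2*(-158 + k)))
c(G) = -G
(-10789 + c(150)) + p(H(-1, 10), -78) = (-10789 - 1*150) + (-2212 - 1*(-78) + 14*(-1))/(2*(-158 - 1)) = (-10789 - 150) + (½)*(-2212 + 78 - 14)/(-159) = -10939 + (½)*(-1/159)*(-2148) = -10939 + 358/53 = -579409/53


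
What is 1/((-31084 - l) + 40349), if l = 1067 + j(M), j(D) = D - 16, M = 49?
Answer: 1/8165 ≈ 0.00012247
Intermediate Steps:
j(D) = -16 + D
l = 1100 (l = 1067 + (-16 + 49) = 1067 + 33 = 1100)
1/((-31084 - l) + 40349) = 1/((-31084 - 1*1100) + 40349) = 1/((-31084 - 1100) + 40349) = 1/(-32184 + 40349) = 1/8165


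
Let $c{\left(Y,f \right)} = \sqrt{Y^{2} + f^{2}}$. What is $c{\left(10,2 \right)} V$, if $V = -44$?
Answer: $- 88 \sqrt{26} \approx -448.71$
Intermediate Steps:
$c{\left(10,2 \right)} V = \sqrt{10^{2} + 2^{2}} \left(-44\right) = \sqrt{100 + 4} \left(-44\right) = \sqrt{104} \left(-44\right) = 2 \sqrt{26} \left(-44\right) = - 88 \sqrt{26}$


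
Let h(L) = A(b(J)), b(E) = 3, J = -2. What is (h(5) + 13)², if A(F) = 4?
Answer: 289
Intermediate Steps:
h(L) = 4
(h(5) + 13)² = (4 + 13)² = 17² = 289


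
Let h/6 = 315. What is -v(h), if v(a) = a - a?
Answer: 0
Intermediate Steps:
h = 1890 (h = 6*315 = 1890)
v(a) = 0
-v(h) = -1*0 = 0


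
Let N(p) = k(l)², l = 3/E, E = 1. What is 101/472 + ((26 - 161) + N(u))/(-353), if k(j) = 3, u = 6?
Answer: 95125/166616 ≈ 0.57092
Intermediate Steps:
l = 3 (l = 3/1 = 3*1 = 3)
N(p) = 9 (N(p) = 3² = 9)
101/472 + ((26 - 161) + N(u))/(-353) = 101/472 + ((26 - 161) + 9)/(-353) = 101*(1/472) + (-135 + 9)*(-1/353) = 101/472 - 126*(-1/353) = 101/472 + 126/353 = 95125/166616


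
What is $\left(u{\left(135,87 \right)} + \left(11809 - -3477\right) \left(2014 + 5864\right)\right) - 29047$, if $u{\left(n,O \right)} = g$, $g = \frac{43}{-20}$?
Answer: $\frac{2407881177}{20} \approx 1.2039 \cdot 10^{8}$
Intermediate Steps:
$g = - \frac{43}{20}$ ($g = 43 \left(- \frac{1}{20}\right) = - \frac{43}{20} \approx -2.15$)
$u{\left(n,O \right)} = - \frac{43}{20}$
$\left(u{\left(135,87 \right)} + \left(11809 - -3477\right) \left(2014 + 5864\right)\right) - 29047 = \left(- \frac{43}{20} + \left(11809 - -3477\right) \left(2014 + 5864\right)\right) - 29047 = \left(- \frac{43}{20} + \left(11809 + \left(-2732 + 6209\right)\right) 7878\right) - 29047 = \left(- \frac{43}{20} + \left(11809 + 3477\right) 7878\right) - 29047 = \left(- \frac{43}{20} + 15286 \cdot 7878\right) - 29047 = \left(- \frac{43}{20} + 120423108\right) - 29047 = \frac{2408462117}{20} - 29047 = \frac{2407881177}{20}$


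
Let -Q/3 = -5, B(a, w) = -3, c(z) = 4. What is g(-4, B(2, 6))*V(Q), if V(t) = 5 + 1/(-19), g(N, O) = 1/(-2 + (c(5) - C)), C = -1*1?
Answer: 94/57 ≈ 1.6491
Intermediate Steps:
C = -1
g(N, O) = ⅓ (g(N, O) = 1/(-2 + (4 - 1*(-1))) = 1/(-2 + (4 + 1)) = 1/(-2 + 5) = 1/3 = ⅓)
Q = 15 (Q = -3*(-5) = 15)
V(t) = 94/19 (V(t) = 5 - 1/19 = 94/19)
g(-4, B(2, 6))*V(Q) = (⅓)*(94/19) = 94/57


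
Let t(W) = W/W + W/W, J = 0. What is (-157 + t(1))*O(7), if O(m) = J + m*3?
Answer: -3255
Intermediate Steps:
t(W) = 2 (t(W) = 1 + 1 = 2)
O(m) = 3*m (O(m) = 0 + m*3 = 0 + 3*m = 3*m)
(-157 + t(1))*O(7) = (-157 + 2)*(3*7) = -155*21 = -3255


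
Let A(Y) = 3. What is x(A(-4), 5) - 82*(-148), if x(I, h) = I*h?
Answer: 12151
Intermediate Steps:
x(A(-4), 5) - 82*(-148) = 3*5 - 82*(-148) = 15 + 12136 = 12151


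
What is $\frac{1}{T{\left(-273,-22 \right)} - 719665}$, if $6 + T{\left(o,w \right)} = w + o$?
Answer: $- \frac{1}{719966} \approx -1.389 \cdot 10^{-6}$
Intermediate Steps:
$T{\left(o,w \right)} = -6 + o + w$ ($T{\left(o,w \right)} = -6 + \left(w + o\right) = -6 + \left(o + w\right) = -6 + o + w$)
$\frac{1}{T{\left(-273,-22 \right)} - 719665} = \frac{1}{\left(-6 - 273 - 22\right) - 719665} = \frac{1}{-301 - 719665} = \frac{1}{-719966} = - \frac{1}{719966}$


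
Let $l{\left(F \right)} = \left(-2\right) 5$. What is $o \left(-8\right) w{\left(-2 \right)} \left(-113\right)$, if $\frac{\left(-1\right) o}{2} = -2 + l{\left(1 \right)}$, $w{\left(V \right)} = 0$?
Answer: $0$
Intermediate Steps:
$l{\left(F \right)} = -10$
$o = 24$ ($o = - 2 \left(-2 - 10\right) = \left(-2\right) \left(-12\right) = 24$)
$o \left(-8\right) w{\left(-2 \right)} \left(-113\right) = 24 \left(-8\right) 0 \left(-113\right) = \left(-192\right) 0 \left(-113\right) = 0 \left(-113\right) = 0$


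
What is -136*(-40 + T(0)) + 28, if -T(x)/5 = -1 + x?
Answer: 4788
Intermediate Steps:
T(x) = 5 - 5*x (T(x) = -5*(-1 + x) = 5 - 5*x)
-136*(-40 + T(0)) + 28 = -136*(-40 + (5 - 5*0)) + 28 = -136*(-40 + (5 + 0)) + 28 = -136*(-40 + 5) + 28 = -136*(-35) + 28 = 4760 + 28 = 4788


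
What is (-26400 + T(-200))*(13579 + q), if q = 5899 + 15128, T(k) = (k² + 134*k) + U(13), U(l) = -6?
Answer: -457006836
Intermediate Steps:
T(k) = -6 + k² + 134*k (T(k) = (k² + 134*k) - 6 = -6 + k² + 134*k)
q = 21027
(-26400 + T(-200))*(13579 + q) = (-26400 + (-6 + (-200)² + 134*(-200)))*(13579 + 21027) = (-26400 + (-6 + 40000 - 26800))*34606 = (-26400 + 13194)*34606 = -13206*34606 = -457006836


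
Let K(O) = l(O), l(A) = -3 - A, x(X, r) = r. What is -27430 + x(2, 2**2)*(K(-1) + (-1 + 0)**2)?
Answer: -27434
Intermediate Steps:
K(O) = -3 - O
-27430 + x(2, 2**2)*(K(-1) + (-1 + 0)**2) = -27430 + 2**2*((-3 - 1*(-1)) + (-1 + 0)**2) = -27430 + 4*((-3 + 1) + (-1)**2) = -27430 + 4*(-2 + 1) = -27430 + 4*(-1) = -27430 - 4 = -27434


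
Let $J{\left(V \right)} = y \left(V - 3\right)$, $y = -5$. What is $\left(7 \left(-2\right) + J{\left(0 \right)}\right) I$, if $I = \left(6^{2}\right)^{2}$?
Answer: $1296$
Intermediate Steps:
$J{\left(V \right)} = 15 - 5 V$ ($J{\left(V \right)} = - 5 \left(V - 3\right) = - 5 \left(-3 + V\right) = 15 - 5 V$)
$I = 1296$ ($I = 36^{2} = 1296$)
$\left(7 \left(-2\right) + J{\left(0 \right)}\right) I = \left(7 \left(-2\right) + \left(15 - 0\right)\right) 1296 = \left(-14 + \left(15 + 0\right)\right) 1296 = \left(-14 + 15\right) 1296 = 1 \cdot 1296 = 1296$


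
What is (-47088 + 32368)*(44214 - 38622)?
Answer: -82314240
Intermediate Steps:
(-47088 + 32368)*(44214 - 38622) = -14720*5592 = -82314240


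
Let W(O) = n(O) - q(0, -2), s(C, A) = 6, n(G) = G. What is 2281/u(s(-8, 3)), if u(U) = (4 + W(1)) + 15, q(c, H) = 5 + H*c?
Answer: 2281/15 ≈ 152.07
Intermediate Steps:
W(O) = -5 + O (W(O) = O - (5 - 2*0) = O - (5 + 0) = O - 1*5 = O - 5 = -5 + O)
u(U) = 15 (u(U) = (4 + (-5 + 1)) + 15 = (4 - 4) + 15 = 0 + 15 = 15)
2281/u(s(-8, 3)) = 2281/15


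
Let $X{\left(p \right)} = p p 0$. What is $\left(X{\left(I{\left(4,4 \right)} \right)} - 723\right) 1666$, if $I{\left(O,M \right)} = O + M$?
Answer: $-1204518$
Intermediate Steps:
$I{\left(O,M \right)} = M + O$
$X{\left(p \right)} = 0$ ($X{\left(p \right)} = p^{2} \cdot 0 = 0$)
$\left(X{\left(I{\left(4,4 \right)} \right)} - 723\right) 1666 = \left(0 - 723\right) 1666 = \left(-723\right) 1666 = -1204518$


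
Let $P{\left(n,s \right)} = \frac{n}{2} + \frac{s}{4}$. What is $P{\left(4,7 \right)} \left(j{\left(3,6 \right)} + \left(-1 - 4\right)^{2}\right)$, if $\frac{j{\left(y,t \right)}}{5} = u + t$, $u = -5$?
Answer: $\frac{225}{2} \approx 112.5$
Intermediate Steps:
$j{\left(y,t \right)} = -25 + 5 t$ ($j{\left(y,t \right)} = 5 \left(-5 + t\right) = -25 + 5 t$)
$P{\left(n,s \right)} = \frac{n}{2} + \frac{s}{4}$ ($P{\left(n,s \right)} = n \frac{1}{2} + s \frac{1}{4} = \frac{n}{2} + \frac{s}{4}$)
$P{\left(4,7 \right)} \left(j{\left(3,6 \right)} + \left(-1 - 4\right)^{2}\right) = \left(\frac{1}{2} \cdot 4 + \frac{1}{4} \cdot 7\right) \left(\left(-25 + 5 \cdot 6\right) + \left(-1 - 4\right)^{2}\right) = \left(2 + \frac{7}{4}\right) \left(\left(-25 + 30\right) + \left(-5\right)^{2}\right) = \frac{15 \left(5 + 25\right)}{4} = \frac{15}{4} \cdot 30 = \frac{225}{2}$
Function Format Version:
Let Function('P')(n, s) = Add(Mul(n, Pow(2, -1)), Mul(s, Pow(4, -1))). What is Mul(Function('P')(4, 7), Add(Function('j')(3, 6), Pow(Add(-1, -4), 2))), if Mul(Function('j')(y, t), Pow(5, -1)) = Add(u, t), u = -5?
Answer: Rational(225, 2) ≈ 112.50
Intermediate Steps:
Function('j')(y, t) = Add(-25, Mul(5, t)) (Function('j')(y, t) = Mul(5, Add(-5, t)) = Add(-25, Mul(5, t)))
Function('P')(n, s) = Add(Mul(Rational(1, 2), n), Mul(Rational(1, 4), s)) (Function('P')(n, s) = Add(Mul(n, Rational(1, 2)), Mul(s, Rational(1, 4))) = Add(Mul(Rational(1, 2), n), Mul(Rational(1, 4), s)))
Mul(Function('P')(4, 7), Add(Function('j')(3, 6), Pow(Add(-1, -4), 2))) = Mul(Add(Mul(Rational(1, 2), 4), Mul(Rational(1, 4), 7)), Add(Add(-25, Mul(5, 6)), Pow(Add(-1, -4), 2))) = Mul(Add(2, Rational(7, 4)), Add(Add(-25, 30), Pow(-5, 2))) = Mul(Rational(15, 4), Add(5, 25)) = Mul(Rational(15, 4), 30) = Rational(225, 2)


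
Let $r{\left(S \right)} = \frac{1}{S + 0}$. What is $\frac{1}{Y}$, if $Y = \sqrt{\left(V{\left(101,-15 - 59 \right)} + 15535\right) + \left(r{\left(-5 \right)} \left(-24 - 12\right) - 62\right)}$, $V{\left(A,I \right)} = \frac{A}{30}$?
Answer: $\frac{\sqrt{13935210}}{464507} \approx 0.0080364$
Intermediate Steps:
$r{\left(S \right)} = \frac{1}{S}$
$V{\left(A,I \right)} = \frac{A}{30}$ ($V{\left(A,I \right)} = A \frac{1}{30} = \frac{A}{30}$)
$Y = \frac{\sqrt{13935210}}{30}$ ($Y = \sqrt{\left(\frac{1}{30} \cdot 101 + 15535\right) - \left(62 - \frac{-24 - 12}{-5}\right)} = \sqrt{\left(\frac{101}{30} + 15535\right) - \left(62 + \frac{-24 - 12}{5}\right)} = \sqrt{\frac{466151}{30} - \frac{274}{5}} = \sqrt{\frac{464507}{30}} = \frac{\sqrt{13935210}}{30} \approx 124.43$)
$\frac{1}{Y} = \frac{1}{\frac{1}{30} \sqrt{13935210}} = \frac{\sqrt{13935210}}{464507}$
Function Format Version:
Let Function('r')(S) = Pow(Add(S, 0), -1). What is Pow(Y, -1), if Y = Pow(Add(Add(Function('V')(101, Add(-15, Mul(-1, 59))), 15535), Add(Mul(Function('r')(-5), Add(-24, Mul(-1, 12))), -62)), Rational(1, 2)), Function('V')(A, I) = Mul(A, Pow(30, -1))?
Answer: Mul(Rational(1, 464507), Pow(13935210, Rational(1, 2))) ≈ 0.0080364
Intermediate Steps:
Function('r')(S) = Pow(S, -1)
Function('V')(A, I) = Mul(Rational(1, 30), A) (Function('V')(A, I) = Mul(A, Rational(1, 30)) = Mul(Rational(1, 30), A))
Y = Mul(Rational(1, 30), Pow(13935210, Rational(1, 2))) (Y = Pow(Add(Add(Mul(Rational(1, 30), 101), 15535), Add(Mul(Pow(-5, -1), Add(-24, Mul(-1, 12))), -62)), Rational(1, 2)) = Pow(Add(Add(Rational(101, 30), 15535), Add(Mul(Rational(-1, 5), Add(-24, -12)), -62)), Rational(1, 2)) = Pow(Add(Rational(466151, 30), Add(Mul(Rational(-1, 5), -36), -62)), Rational(1, 2)) = Pow(Add(Rational(466151, 30), Add(Rational(36, 5), -62)), Rational(1, 2)) = Pow(Add(Rational(466151, 30), Rational(-274, 5)), Rational(1, 2)) = Pow(Rational(464507, 30), Rational(1, 2)) = Mul(Rational(1, 30), Pow(13935210, Rational(1, 2))) ≈ 124.43)
Pow(Y, -1) = Pow(Mul(Rational(1, 30), Pow(13935210, Rational(1, 2))), -1) = Mul(Rational(1, 464507), Pow(13935210, Rational(1, 2)))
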